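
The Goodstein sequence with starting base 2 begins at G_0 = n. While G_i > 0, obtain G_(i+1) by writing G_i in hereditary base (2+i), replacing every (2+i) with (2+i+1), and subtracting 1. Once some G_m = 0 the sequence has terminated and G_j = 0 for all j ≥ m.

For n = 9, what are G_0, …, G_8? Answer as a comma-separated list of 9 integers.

9, 81, 1023, 9842, 140743, 2471826, 50333399, 1162263921, 30000003325

G_0 = 9. HB_2(9) = 2^(2 + 1) + 1. Bump = 82. G_1 = 81.
G_1 = 81. HB_3(81) = 3^(3 + 1). Bump = 1024. G_2 = 1023.
G_2 = 1023. HB_4(1023) = 3·4^4 + 3·4^3 + 3·4^2 + 3·4 + 3. Bump = 9843. G_3 = 9842.
G_3 = 9842. HB_5(9842) = 3·5^5 + 3·5^3 + 3·5^2 + 3·5 + 2. Bump = 140744. G_4 = 140743.
G_4 = 140743. HB_6(140743) = 3·6^6 + 3·6^3 + 3·6^2 + 3·6 + 1. Bump = 2471827. G_5 = 2471826.
G_5 = 2471826. HB_7(2471826) = 3·7^7 + 3·7^3 + 3·7^2 + 3·7. Bump = 50333400. G_6 = 50333399.
G_6 = 50333399. HB_8(50333399) = 3·8^8 + 3·8^3 + 3·8^2 + 2·8 + 7. Bump = 1162263922. G_7 = 1162263921.
G_7 = 1162263921. HB_9(1162263921) = 3·9^9 + 3·9^3 + 3·9^2 + 2·9 + 6. Bump = 30000003326. G_8 = 30000003325.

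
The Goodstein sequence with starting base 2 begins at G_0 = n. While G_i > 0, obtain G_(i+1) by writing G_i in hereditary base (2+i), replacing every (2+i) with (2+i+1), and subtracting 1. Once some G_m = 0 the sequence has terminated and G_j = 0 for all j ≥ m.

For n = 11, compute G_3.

i=0: 11 = 2^(2 + 1) + 2 + 1 (b=2); 2→3: 3^(3 + 1) + 3 + 1 = 85; 85−1 = 84
i=1: 84 = 3^(3 + 1) + 3 (b=3); 3→4: 4^(4 + 1) + 4 = 1028; 1028−1 = 1027
i=2: 1027 = 4^(4 + 1) + 3 (b=4); 4→5: 5^(5 + 1) + 3 = 15628; 15628−1 = 15627
i=3: 15627 = 5^(5 + 1) + 2 (b=5); 5→6: 6^(6 + 1) + 2 = 279938; 279938−1 = 279937

15627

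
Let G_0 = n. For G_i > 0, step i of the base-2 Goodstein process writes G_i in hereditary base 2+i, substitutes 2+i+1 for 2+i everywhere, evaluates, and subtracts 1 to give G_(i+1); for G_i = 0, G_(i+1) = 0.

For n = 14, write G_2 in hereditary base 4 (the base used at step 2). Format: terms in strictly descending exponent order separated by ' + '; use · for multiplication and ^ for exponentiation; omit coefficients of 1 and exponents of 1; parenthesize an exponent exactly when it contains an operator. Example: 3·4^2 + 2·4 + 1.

G_0 = 14. HB_2(14) = 2^(2 + 1) + 2^2 + 2. Bump = 111. G_1 = 110.
G_1 = 110. HB_3(110) = 3^(3 + 1) + 3^3 + 2. Bump = 1282. G_2 = 1281.
G_2 = 1281. HB_4(1281) = 4^(4 + 1) + 4^4 + 1. Bump = 18751. G_3 = 18750.

4^(4 + 1) + 4^4 + 1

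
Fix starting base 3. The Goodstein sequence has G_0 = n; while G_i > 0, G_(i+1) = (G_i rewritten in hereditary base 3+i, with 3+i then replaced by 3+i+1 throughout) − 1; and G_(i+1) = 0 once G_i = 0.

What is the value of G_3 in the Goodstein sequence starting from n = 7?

7 —HB3→ 2·3 + 1 —bump→ 2·4 + 1 = 9 —(−1)→ 8
8 —HB4→ 2·4 —bump→ 2·5 = 10 —(−1)→ 9
9 —HB5→ 5 + 4 —bump→ 6 + 4 = 10 —(−1)→ 9
9 —HB6→ 6 + 3 —bump→ 7 + 3 = 10 —(−1)→ 9

9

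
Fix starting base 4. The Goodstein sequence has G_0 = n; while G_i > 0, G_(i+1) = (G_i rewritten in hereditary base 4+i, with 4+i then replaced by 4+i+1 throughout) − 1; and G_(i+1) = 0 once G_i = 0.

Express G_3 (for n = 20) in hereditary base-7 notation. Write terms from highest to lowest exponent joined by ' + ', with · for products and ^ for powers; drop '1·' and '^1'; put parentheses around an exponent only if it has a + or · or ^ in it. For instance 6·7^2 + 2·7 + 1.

7^2 + 2

step 0: 20 = 4^2 + 4; sub 5 for 4: 5^2 + 5; = 30; G_1 = 30−1 = 29
step 1: 29 = 5^2 + 4; sub 6 for 5: 6^2 + 4; = 40; G_2 = 40−1 = 39
step 2: 39 = 6^2 + 3; sub 7 for 6: 7^2 + 3; = 52; G_3 = 52−1 = 51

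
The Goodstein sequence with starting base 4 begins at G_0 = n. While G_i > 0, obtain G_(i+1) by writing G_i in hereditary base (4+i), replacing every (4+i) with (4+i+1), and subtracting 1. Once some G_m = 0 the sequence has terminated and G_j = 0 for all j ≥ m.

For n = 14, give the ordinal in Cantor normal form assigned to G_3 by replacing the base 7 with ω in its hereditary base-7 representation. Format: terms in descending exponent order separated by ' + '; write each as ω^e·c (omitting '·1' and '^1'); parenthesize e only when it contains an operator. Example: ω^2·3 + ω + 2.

ω·2 + 6

i=0: 14 = 3·4 + 2 (b=4); 4→5: 3·5 + 2 = 17; 17−1 = 16
i=1: 16 = 3·5 + 1 (b=5); 5→6: 3·6 + 1 = 19; 19−1 = 18
i=2: 18 = 3·6 (b=6); 6→7: 3·7 = 21; 21−1 = 20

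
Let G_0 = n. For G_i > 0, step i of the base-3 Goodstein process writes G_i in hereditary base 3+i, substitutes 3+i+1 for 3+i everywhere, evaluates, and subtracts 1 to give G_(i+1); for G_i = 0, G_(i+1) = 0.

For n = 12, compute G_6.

69

i=0: 12 = 3^2 + 3 (b=3); 3→4: 4^2 + 4 = 20; 20−1 = 19
i=1: 19 = 4^2 + 3 (b=4); 4→5: 5^2 + 3 = 28; 28−1 = 27
i=2: 27 = 5^2 + 2 (b=5); 5→6: 6^2 + 2 = 38; 38−1 = 37
i=3: 37 = 6^2 + 1 (b=6); 6→7: 7^2 + 1 = 50; 50−1 = 49
i=4: 49 = 7^2 (b=7); 7→8: 8^2 = 64; 64−1 = 63
i=5: 63 = 7·8 + 7 (b=8); 8→9: 7·9 + 7 = 70; 70−1 = 69
i=6: 69 = 7·9 + 6 (b=9); 9→10: 7·10 + 6 = 76; 76−1 = 75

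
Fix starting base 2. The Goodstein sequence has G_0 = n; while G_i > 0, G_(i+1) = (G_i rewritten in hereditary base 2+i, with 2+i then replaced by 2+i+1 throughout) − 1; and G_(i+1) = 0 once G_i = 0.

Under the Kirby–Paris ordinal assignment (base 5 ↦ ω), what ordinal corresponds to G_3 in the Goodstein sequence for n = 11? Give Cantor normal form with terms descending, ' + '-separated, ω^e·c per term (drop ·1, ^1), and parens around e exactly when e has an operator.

base 2: 11 = 2^(2 + 1) + 2 + 1; at 3: 3^(3 + 1) + 3 + 1 = 85; next = 84
base 3: 84 = 3^(3 + 1) + 3; at 4: 4^(4 + 1) + 4 = 1028; next = 1027
base 4: 1027 = 4^(4 + 1) + 3; at 5: 5^(5 + 1) + 3 = 15628; next = 15627
base 5: 15627 = 5^(5 + 1) + 2; at 6: 6^(6 + 1) + 2 = 279938; next = 279937

ω^(ω + 1) + 2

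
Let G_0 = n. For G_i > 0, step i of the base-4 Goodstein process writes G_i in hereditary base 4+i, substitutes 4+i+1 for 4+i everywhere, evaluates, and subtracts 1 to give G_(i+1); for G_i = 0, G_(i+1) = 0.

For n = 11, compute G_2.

G_0=11  [base 4] 2·4 + 3  →[4↦5]→  2·5 + 3 = 13  −1 ⇒ G_1=12
G_1=12  [base 5] 2·5 + 2  →[5↦6]→  2·6 + 2 = 14  −1 ⇒ G_2=13
G_2=13  [base 6] 2·6 + 1  →[6↦7]→  2·7 + 1 = 15  −1 ⇒ G_3=14

13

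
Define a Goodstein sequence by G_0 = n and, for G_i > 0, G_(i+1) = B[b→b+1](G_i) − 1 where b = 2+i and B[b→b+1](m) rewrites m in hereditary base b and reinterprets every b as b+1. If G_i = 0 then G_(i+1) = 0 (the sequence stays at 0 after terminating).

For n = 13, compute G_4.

13 —HB2→ 2^(2 + 1) + 2^2 + 1 —bump→ 3^(3 + 1) + 3^3 + 1 = 109 —(−1)→ 108
108 —HB3→ 3^(3 + 1) + 3^3 —bump→ 4^(4 + 1) + 4^4 = 1280 —(−1)→ 1279
1279 —HB4→ 4^(4 + 1) + 3·4^3 + 3·4^2 + 3·4 + 3 —bump→ 5^(5 + 1) + 3·5^3 + 3·5^2 + 3·5 + 3 = 16093 —(−1)→ 16092
16092 —HB5→ 5^(5 + 1) + 3·5^3 + 3·5^2 + 3·5 + 2 —bump→ 6^(6 + 1) + 3·6^3 + 3·6^2 + 3·6 + 2 = 280712 —(−1)→ 280711
280711 —HB6→ 6^(6 + 1) + 3·6^3 + 3·6^2 + 3·6 + 1 —bump→ 7^(7 + 1) + 3·7^3 + 3·7^2 + 3·7 + 1 = 5765999 —(−1)→ 5765998

280711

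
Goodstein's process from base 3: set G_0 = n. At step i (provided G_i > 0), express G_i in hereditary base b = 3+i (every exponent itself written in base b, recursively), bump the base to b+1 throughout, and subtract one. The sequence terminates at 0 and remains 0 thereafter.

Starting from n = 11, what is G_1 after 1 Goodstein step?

i=0: 11 = 3^2 + 2 (b=3); 3→4: 4^2 + 2 = 18; 18−1 = 17
i=1: 17 = 4^2 + 1 (b=4); 4→5: 5^2 + 1 = 26; 26−1 = 25

17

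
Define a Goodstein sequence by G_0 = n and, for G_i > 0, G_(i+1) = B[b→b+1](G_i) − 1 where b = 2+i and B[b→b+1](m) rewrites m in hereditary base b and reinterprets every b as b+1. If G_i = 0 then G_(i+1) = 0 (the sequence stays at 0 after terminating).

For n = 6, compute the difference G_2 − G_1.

228

step 0: 6 = 2^2 + 2; sub 3 for 2: 3^3 + 3; = 30; G_1 = 30−1 = 29
step 1: 29 = 3^3 + 2; sub 4 for 3: 4^4 + 2; = 258; G_2 = 258−1 = 257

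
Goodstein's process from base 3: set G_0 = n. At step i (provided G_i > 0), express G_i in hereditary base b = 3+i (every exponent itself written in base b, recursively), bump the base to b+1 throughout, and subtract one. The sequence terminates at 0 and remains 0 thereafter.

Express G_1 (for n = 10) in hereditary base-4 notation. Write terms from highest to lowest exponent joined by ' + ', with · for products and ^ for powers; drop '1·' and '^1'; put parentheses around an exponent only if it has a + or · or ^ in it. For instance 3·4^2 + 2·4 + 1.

G_0=10  [base 3] 3^2 + 1  →[3↦4]→  4^2 + 1 = 17  −1 ⇒ G_1=16
G_1=16  [base 4] 4^2  →[4↦5]→  5^2 = 25  −1 ⇒ G_2=24

4^2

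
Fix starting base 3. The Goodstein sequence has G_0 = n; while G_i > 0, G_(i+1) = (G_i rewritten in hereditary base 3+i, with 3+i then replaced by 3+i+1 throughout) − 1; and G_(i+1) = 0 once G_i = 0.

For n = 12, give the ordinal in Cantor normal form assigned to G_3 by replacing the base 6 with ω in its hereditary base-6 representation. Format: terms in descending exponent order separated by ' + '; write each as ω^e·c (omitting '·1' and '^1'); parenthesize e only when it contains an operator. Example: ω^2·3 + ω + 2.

G_0 = 12. HB_3(12) = 3^2 + 3. Bump = 20. G_1 = 19.
G_1 = 19. HB_4(19) = 4^2 + 3. Bump = 28. G_2 = 27.
G_2 = 27. HB_5(27) = 5^2 + 2. Bump = 38. G_3 = 37.
G_3 = 37. HB_6(37) = 6^2 + 1. Bump = 50. G_4 = 49.

ω^2 + 1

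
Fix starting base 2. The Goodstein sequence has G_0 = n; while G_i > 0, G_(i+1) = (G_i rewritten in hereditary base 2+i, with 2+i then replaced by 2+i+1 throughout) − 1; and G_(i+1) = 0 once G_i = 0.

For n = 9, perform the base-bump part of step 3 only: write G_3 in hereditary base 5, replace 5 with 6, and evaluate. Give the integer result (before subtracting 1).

base 2: 9 = 2^(2 + 1) + 1; at 3: 3^(3 + 1) + 1 = 82; next = 81
base 3: 81 = 3^(3 + 1); at 4: 4^(4 + 1) = 1024; next = 1023
base 4: 1023 = 3·4^4 + 3·4^3 + 3·4^2 + 3·4 + 3; at 5: 3·5^5 + 3·5^3 + 3·5^2 + 3·5 + 3 = 9843; next = 9842
base 5: 9842 = 3·5^5 + 3·5^3 + 3·5^2 + 3·5 + 2; at 6: 3·6^6 + 3·6^3 + 3·6^2 + 3·6 + 2 = 140744; next = 140743

140744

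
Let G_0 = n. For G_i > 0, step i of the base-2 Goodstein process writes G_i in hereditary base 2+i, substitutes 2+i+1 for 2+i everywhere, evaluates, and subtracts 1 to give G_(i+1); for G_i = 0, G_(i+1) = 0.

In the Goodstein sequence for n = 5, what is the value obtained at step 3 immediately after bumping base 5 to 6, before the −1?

i=0: 5 = 2^2 + 1 (b=2); 2→3: 3^3 + 1 = 28; 28−1 = 27
i=1: 27 = 3^3 (b=3); 3→4: 4^4 = 256; 256−1 = 255
i=2: 255 = 3·4^3 + 3·4^2 + 3·4 + 3 (b=4); 4→5: 3·5^3 + 3·5^2 + 3·5 + 3 = 468; 468−1 = 467
i=3: 467 = 3·5^3 + 3·5^2 + 3·5 + 2 (b=5); 5→6: 3·6^3 + 3·6^2 + 3·6 + 2 = 776; 776−1 = 775

776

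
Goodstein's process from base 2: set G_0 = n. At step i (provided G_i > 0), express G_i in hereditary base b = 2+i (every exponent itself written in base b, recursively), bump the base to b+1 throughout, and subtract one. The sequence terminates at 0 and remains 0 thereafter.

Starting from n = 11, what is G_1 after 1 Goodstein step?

G_0 = 11. HB_2(11) = 2^(2 + 1) + 2 + 1. Bump = 85. G_1 = 84.
G_1 = 84. HB_3(84) = 3^(3 + 1) + 3. Bump = 1028. G_2 = 1027.

84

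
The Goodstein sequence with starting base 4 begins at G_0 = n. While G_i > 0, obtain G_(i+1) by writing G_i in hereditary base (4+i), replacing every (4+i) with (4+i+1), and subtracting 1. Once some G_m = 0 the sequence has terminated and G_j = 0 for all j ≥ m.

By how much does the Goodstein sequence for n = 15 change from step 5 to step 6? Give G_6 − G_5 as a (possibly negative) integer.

1

15 —HB4→ 3·4 + 3 —bump→ 3·5 + 3 = 18 —(−1)→ 17
17 —HB5→ 3·5 + 2 —bump→ 3·6 + 2 = 20 —(−1)→ 19
19 —HB6→ 3·6 + 1 —bump→ 3·7 + 1 = 22 —(−1)→ 21
21 —HB7→ 3·7 —bump→ 3·8 = 24 —(−1)→ 23
23 —HB8→ 2·8 + 7 —bump→ 2·9 + 7 = 25 —(−1)→ 24
24 —HB9→ 2·9 + 6 —bump→ 2·10 + 6 = 26 —(−1)→ 25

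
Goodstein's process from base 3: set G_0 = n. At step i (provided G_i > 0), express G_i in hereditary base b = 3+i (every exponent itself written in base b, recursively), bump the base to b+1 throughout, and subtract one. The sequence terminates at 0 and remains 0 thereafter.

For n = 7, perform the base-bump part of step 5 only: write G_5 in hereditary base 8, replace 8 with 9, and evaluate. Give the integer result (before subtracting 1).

10

base 3: 7 = 2·3 + 1; at 4: 2·4 + 1 = 9; next = 8
base 4: 8 = 2·4; at 5: 2·5 = 10; next = 9
base 5: 9 = 5 + 4; at 6: 6 + 4 = 10; next = 9
base 6: 9 = 6 + 3; at 7: 7 + 3 = 10; next = 9
base 7: 9 = 7 + 2; at 8: 8 + 2 = 10; next = 9
base 8: 9 = 8 + 1; at 9: 9 + 1 = 10; next = 9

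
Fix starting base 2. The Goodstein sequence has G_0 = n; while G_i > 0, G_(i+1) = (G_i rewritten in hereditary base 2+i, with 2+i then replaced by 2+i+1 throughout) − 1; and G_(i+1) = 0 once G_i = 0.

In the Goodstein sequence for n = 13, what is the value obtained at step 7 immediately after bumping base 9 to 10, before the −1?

step 0: 13 = 2^(2 + 1) + 2^2 + 1; sub 3 for 2: 3^(3 + 1) + 3^3 + 1; = 109; G_1 = 109−1 = 108
step 1: 108 = 3^(3 + 1) + 3^3; sub 4 for 3: 4^(4 + 1) + 4^4; = 1280; G_2 = 1280−1 = 1279
step 2: 1279 = 4^(4 + 1) + 3·4^3 + 3·4^2 + 3·4 + 3; sub 5 for 4: 5^(5 + 1) + 3·5^3 + 3·5^2 + 3·5 + 3; = 16093; G_3 = 16093−1 = 16092
step 3: 16092 = 5^(5 + 1) + 3·5^3 + 3·5^2 + 3·5 + 2; sub 6 for 5: 6^(6 + 1) + 3·6^3 + 3·6^2 + 3·6 + 2; = 280712; G_4 = 280712−1 = 280711
step 4: 280711 = 6^(6 + 1) + 3·6^3 + 3·6^2 + 3·6 + 1; sub 7 for 6: 7^(7 + 1) + 3·7^3 + 3·7^2 + 3·7 + 1; = 5765999; G_5 = 5765999−1 = 5765998
step 5: 5765998 = 7^(7 + 1) + 3·7^3 + 3·7^2 + 3·7; sub 8 for 7: 8^(8 + 1) + 3·8^3 + 3·8^2 + 3·8; = 134219480; G_6 = 134219480−1 = 134219479
step 6: 134219479 = 8^(8 + 1) + 3·8^3 + 3·8^2 + 2·8 + 7; sub 9 for 8: 9^(9 + 1) + 3·9^3 + 3·9^2 + 2·9 + 7; = 3486786856; G_7 = 3486786856−1 = 3486786855
step 7: 3486786855 = 9^(9 + 1) + 3·9^3 + 3·9^2 + 2·9 + 6; sub 10 for 9: 10^(10 + 1) + 3·10^3 + 3·10^2 + 2·10 + 6; = 100000003326; G_8 = 100000003326−1 = 100000003325

100000003326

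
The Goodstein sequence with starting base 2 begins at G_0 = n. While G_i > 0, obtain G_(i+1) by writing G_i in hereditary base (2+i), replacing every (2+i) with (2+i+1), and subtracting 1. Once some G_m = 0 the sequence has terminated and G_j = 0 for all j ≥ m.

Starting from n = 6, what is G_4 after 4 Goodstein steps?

6 —HB2→ 2^2 + 2 —bump→ 3^3 + 3 = 30 —(−1)→ 29
29 —HB3→ 3^3 + 2 —bump→ 4^4 + 2 = 258 —(−1)→ 257
257 —HB4→ 4^4 + 1 —bump→ 5^5 + 1 = 3126 —(−1)→ 3125
3125 —HB5→ 5^5 —bump→ 6^6 = 46656 —(−1)→ 46655
46655 —HB6→ 5·6^5 + 5·6^4 + 5·6^3 + 5·6^2 + 5·6 + 5 —bump→ 5·7^5 + 5·7^4 + 5·7^3 + 5·7^2 + 5·7 + 5 = 98040 —(−1)→ 98039

46655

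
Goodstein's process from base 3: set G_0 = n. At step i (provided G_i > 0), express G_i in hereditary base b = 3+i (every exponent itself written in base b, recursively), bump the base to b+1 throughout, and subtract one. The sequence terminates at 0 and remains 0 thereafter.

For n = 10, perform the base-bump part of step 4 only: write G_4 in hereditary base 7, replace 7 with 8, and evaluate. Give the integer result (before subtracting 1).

34

step 0: 10 = 3^2 + 1; sub 4 for 3: 4^2 + 1; = 17; G_1 = 17−1 = 16
step 1: 16 = 4^2; sub 5 for 4: 5^2; = 25; G_2 = 25−1 = 24
step 2: 24 = 4·5 + 4; sub 6 for 5: 4·6 + 4; = 28; G_3 = 28−1 = 27
step 3: 27 = 4·6 + 3; sub 7 for 6: 4·7 + 3; = 31; G_4 = 31−1 = 30
step 4: 30 = 4·7 + 2; sub 8 for 7: 4·8 + 2; = 34; G_5 = 34−1 = 33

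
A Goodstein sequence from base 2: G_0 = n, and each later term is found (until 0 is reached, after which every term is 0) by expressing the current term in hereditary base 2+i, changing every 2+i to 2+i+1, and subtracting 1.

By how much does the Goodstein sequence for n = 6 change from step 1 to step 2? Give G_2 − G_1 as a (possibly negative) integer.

228

G_0 = 6. HB_2(6) = 2^2 + 2. Bump = 30. G_1 = 29.
G_1 = 29. HB_3(29) = 3^3 + 2. Bump = 258. G_2 = 257.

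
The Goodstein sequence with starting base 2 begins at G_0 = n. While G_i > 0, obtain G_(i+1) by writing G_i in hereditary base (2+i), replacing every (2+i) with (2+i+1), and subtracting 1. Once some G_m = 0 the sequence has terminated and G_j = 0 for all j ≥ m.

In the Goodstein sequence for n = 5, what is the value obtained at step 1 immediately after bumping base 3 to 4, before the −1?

256

(0) 5|_2 = 2^2 + 1 ↦ 3^3 + 1|_3 = 28 ⇒ 27
(1) 27|_3 = 3^3 ↦ 4^4|_4 = 256 ⇒ 255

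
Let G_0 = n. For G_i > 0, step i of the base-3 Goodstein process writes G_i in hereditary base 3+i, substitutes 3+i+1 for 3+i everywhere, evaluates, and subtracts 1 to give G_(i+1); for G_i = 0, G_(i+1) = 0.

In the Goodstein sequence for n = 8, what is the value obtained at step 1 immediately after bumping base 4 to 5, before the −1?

[0] 8 ≡ 2·3 + 2 (base 3). Lift 4: 10. −1: 9.
[1] 9 ≡ 2·4 + 1 (base 4). Lift 5: 11. −1: 10.

11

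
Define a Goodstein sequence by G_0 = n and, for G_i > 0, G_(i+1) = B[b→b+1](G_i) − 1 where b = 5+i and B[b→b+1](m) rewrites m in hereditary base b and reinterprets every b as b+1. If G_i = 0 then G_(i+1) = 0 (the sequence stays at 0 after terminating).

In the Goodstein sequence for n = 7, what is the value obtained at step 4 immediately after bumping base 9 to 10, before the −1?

[0] 7 ≡ 5 + 2 (base 5). Lift 6: 8. −1: 7.
[1] 7 ≡ 6 + 1 (base 6). Lift 7: 8. −1: 7.
[2] 7 ≡ 7 (base 7). Lift 8: 8. −1: 7.
[3] 7 ≡ 7 (base 8). Lift 9: 7. −1: 6.
[4] 6 ≡ 6 (base 9). Lift 10: 6. −1: 5.

6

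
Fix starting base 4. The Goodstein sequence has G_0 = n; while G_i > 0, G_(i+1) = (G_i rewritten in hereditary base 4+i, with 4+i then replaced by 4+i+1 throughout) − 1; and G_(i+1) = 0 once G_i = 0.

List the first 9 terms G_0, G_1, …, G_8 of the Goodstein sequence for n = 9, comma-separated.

9, 10, 11, 11, 11, 11, 11, 11, 11

[0] 9 ≡ 2·4 + 1 (base 4). Lift 5: 11. −1: 10.
[1] 10 ≡ 2·5 (base 5). Lift 6: 12. −1: 11.
[2] 11 ≡ 6 + 5 (base 6). Lift 7: 12. −1: 11.
[3] 11 ≡ 7 + 4 (base 7). Lift 8: 12. −1: 11.
[4] 11 ≡ 8 + 3 (base 8). Lift 9: 12. −1: 11.
[5] 11 ≡ 9 + 2 (base 9). Lift 10: 12. −1: 11.
[6] 11 ≡ 10 + 1 (base 10). Lift 11: 12. −1: 11.
[7] 11 ≡ 11 (base 11). Lift 12: 12. −1: 11.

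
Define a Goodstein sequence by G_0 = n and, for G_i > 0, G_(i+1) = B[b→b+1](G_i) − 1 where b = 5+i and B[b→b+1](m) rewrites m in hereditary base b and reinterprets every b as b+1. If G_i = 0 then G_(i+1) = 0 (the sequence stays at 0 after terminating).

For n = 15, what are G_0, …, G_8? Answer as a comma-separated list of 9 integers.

step 0: 15 = 3·5; sub 6 for 5: 3·6; = 18; G_1 = 18−1 = 17
step 1: 17 = 2·6 + 5; sub 7 for 6: 2·7 + 5; = 19; G_2 = 19−1 = 18
step 2: 18 = 2·7 + 4; sub 8 for 7: 2·8 + 4; = 20; G_3 = 20−1 = 19
step 3: 19 = 2·8 + 3; sub 9 for 8: 2·9 + 3; = 21; G_4 = 21−1 = 20
step 4: 20 = 2·9 + 2; sub 10 for 9: 2·10 + 2; = 22; G_5 = 22−1 = 21
step 5: 21 = 2·10 + 1; sub 11 for 10: 2·11 + 1; = 23; G_6 = 23−1 = 22
step 6: 22 = 2·11; sub 12 for 11: 2·12; = 24; G_7 = 24−1 = 23
step 7: 23 = 12 + 11; sub 13 for 12: 13 + 11; = 24; G_8 = 24−1 = 23

15, 17, 18, 19, 20, 21, 22, 23, 23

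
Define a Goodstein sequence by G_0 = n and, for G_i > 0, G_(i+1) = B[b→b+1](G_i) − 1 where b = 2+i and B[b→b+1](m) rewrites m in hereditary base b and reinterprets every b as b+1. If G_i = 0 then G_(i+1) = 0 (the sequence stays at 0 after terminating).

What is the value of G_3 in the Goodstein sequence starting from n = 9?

9 —HB2→ 2^(2 + 1) + 1 —bump→ 3^(3 + 1) + 1 = 82 —(−1)→ 81
81 —HB3→ 3^(3 + 1) —bump→ 4^(4 + 1) = 1024 —(−1)→ 1023
1023 —HB4→ 3·4^4 + 3·4^3 + 3·4^2 + 3·4 + 3 —bump→ 3·5^5 + 3·5^3 + 3·5^2 + 3·5 + 3 = 9843 —(−1)→ 9842
9842 —HB5→ 3·5^5 + 3·5^3 + 3·5^2 + 3·5 + 2 —bump→ 3·6^6 + 3·6^3 + 3·6^2 + 3·6 + 2 = 140744 —(−1)→ 140743

9842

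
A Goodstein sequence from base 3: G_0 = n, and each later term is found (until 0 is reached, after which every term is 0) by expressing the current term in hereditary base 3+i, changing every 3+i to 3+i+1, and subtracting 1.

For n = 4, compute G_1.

4

step 0: 4 = 3 + 1; sub 4 for 3: 4 + 1; = 5; G_1 = 5−1 = 4
step 1: 4 = 4; sub 5 for 4: 5; = 5; G_2 = 5−1 = 4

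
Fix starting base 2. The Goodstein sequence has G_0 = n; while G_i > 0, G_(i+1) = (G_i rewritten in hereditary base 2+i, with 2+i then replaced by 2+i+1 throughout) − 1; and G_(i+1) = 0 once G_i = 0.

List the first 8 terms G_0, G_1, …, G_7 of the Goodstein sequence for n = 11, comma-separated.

G_0=11  [base 2] 2^(2 + 1) + 2 + 1  →[2↦3]→  3^(3 + 1) + 3 + 1 = 85  −1 ⇒ G_1=84
G_1=84  [base 3] 3^(3 + 1) + 3  →[3↦4]→  4^(4 + 1) + 4 = 1028  −1 ⇒ G_2=1027
G_2=1027  [base 4] 4^(4 + 1) + 3  →[4↦5]→  5^(5 + 1) + 3 = 15628  −1 ⇒ G_3=15627
G_3=15627  [base 5] 5^(5 + 1) + 2  →[5↦6]→  6^(6 + 1) + 2 = 279938  −1 ⇒ G_4=279937
G_4=279937  [base 6] 6^(6 + 1) + 1  →[6↦7]→  7^(7 + 1) + 1 = 5764802  −1 ⇒ G_5=5764801
G_5=5764801  [base 7] 7^(7 + 1)  →[7↦8]→  8^(8 + 1) = 134217728  −1 ⇒ G_6=134217727
G_6=134217727  [base 8] 7·8^8 + 7·8^7 + 7·8^6 + 7·8^5 + 7·8^4 + 7·8^3 + 7·8^2 + 7·8 + 7  →[8↦9]→  7·9^9 + 7·9^7 + 7·9^6 + 7·9^5 + 7·9^4 + 7·9^3 + 7·9^2 + 7·9 + 7 = 2749609303  −1 ⇒ G_7=2749609302

11, 84, 1027, 15627, 279937, 5764801, 134217727, 2749609302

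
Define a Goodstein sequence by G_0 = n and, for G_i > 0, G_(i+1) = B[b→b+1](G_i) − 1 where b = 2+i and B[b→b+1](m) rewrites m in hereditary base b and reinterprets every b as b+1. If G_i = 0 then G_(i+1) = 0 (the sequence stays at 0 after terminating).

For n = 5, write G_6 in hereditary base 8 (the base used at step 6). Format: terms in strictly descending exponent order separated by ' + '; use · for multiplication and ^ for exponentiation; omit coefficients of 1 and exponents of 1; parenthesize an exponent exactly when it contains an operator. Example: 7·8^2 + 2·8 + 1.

(0) 5|_2 = 2^2 + 1 ↦ 3^3 + 1|_3 = 28 ⇒ 27
(1) 27|_3 = 3^3 ↦ 4^4|_4 = 256 ⇒ 255
(2) 255|_4 = 3·4^3 + 3·4^2 + 3·4 + 3 ↦ 3·5^3 + 3·5^2 + 3·5 + 3|_5 = 468 ⇒ 467
(3) 467|_5 = 3·5^3 + 3·5^2 + 3·5 + 2 ↦ 3·6^3 + 3·6^2 + 3·6 + 2|_6 = 776 ⇒ 775
(4) 775|_6 = 3·6^3 + 3·6^2 + 3·6 + 1 ↦ 3·7^3 + 3·7^2 + 3·7 + 1|_7 = 1198 ⇒ 1197
(5) 1197|_7 = 3·7^3 + 3·7^2 + 3·7 ↦ 3·8^3 + 3·8^2 + 3·8|_8 = 1752 ⇒ 1751

3·8^3 + 3·8^2 + 2·8 + 7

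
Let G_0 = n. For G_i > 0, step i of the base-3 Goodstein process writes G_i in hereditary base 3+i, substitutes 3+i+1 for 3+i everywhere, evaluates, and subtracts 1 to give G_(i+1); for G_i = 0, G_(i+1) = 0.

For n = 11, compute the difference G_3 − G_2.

10

[0] 11 ≡ 3^2 + 2 (base 3). Lift 4: 18. −1: 17.
[1] 17 ≡ 4^2 + 1 (base 4). Lift 5: 26. −1: 25.
[2] 25 ≡ 5^2 (base 5). Lift 6: 36. −1: 35.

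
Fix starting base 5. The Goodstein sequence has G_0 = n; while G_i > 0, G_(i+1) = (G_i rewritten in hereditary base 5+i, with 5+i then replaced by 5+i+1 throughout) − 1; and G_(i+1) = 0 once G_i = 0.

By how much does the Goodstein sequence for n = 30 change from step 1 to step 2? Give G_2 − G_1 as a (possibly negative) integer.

12

(0) 30|_5 = 5^2 + 5 ↦ 6^2 + 6|_6 = 42 ⇒ 41
(1) 41|_6 = 6^2 + 5 ↦ 7^2 + 5|_7 = 54 ⇒ 53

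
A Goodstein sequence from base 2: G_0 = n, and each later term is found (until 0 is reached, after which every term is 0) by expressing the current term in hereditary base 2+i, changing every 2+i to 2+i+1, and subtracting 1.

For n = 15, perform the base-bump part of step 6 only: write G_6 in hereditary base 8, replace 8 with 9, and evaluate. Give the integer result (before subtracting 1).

[0] 15 ≡ 2^(2 + 1) + 2^2 + 2 + 1 (base 2). Lift 3: 112. −1: 111.
[1] 111 ≡ 3^(3 + 1) + 3^3 + 3 (base 3). Lift 4: 1284. −1: 1283.
[2] 1283 ≡ 4^(4 + 1) + 4^4 + 3 (base 4). Lift 5: 18753. −1: 18752.
[3] 18752 ≡ 5^(5 + 1) + 5^5 + 2 (base 5). Lift 6: 326594. −1: 326593.
[4] 326593 ≡ 6^(6 + 1) + 6^6 + 1 (base 6). Lift 7: 6588345. −1: 6588344.
[5] 6588344 ≡ 7^(7 + 1) + 7^7 (base 7). Lift 8: 150994944. −1: 150994943.
[6] 150994943 ≡ 8^(8 + 1) + 7·8^7 + 7·8^6 + 7·8^5 + 7·8^4 + 7·8^3 + 7·8^2 + 7·8 + 7 (base 8). Lift 9: 3524450281. −1: 3524450280.

3524450281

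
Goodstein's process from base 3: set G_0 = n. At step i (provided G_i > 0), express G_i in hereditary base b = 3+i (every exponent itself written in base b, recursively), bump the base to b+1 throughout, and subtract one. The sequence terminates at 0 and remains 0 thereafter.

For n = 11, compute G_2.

G_0=11  [base 3] 3^2 + 2  →[3↦4]→  4^2 + 2 = 18  −1 ⇒ G_1=17
G_1=17  [base 4] 4^2 + 1  →[4↦5]→  5^2 + 1 = 26  −1 ⇒ G_2=25

25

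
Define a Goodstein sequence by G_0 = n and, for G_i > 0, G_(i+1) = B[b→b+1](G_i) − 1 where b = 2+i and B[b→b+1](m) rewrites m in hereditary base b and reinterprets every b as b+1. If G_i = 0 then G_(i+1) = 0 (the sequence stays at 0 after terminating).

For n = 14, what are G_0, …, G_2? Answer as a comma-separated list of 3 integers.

G_0=14  [base 2] 2^(2 + 1) + 2^2 + 2  →[2↦3]→  3^(3 + 1) + 3^3 + 3 = 111  −1 ⇒ G_1=110
G_1=110  [base 3] 3^(3 + 1) + 3^3 + 2  →[3↦4]→  4^(4 + 1) + 4^4 + 2 = 1282  −1 ⇒ G_2=1281

14, 110, 1281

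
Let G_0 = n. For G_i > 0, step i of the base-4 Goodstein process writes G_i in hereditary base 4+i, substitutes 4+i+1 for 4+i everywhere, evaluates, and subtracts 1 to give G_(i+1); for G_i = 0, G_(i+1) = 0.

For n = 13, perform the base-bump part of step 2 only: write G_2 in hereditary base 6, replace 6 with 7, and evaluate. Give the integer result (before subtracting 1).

19

13 —HB4→ 3·4 + 1 —bump→ 3·5 + 1 = 16 —(−1)→ 15
15 —HB5→ 3·5 —bump→ 3·6 = 18 —(−1)→ 17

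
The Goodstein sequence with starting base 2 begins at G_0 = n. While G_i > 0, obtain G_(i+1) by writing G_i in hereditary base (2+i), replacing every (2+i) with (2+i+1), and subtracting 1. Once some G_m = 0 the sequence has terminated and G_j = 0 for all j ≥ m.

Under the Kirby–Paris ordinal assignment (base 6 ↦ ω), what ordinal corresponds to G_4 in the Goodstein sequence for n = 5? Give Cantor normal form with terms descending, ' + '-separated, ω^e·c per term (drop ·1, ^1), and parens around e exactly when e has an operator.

ω^3·3 + ω^2·3 + ω·3 + 1

(0) 5|_2 = 2^2 + 1 ↦ 3^3 + 1|_3 = 28 ⇒ 27
(1) 27|_3 = 3^3 ↦ 4^4|_4 = 256 ⇒ 255
(2) 255|_4 = 3·4^3 + 3·4^2 + 3·4 + 3 ↦ 3·5^3 + 3·5^2 + 3·5 + 3|_5 = 468 ⇒ 467
(3) 467|_5 = 3·5^3 + 3·5^2 + 3·5 + 2 ↦ 3·6^3 + 3·6^2 + 3·6 + 2|_6 = 776 ⇒ 775
(4) 775|_6 = 3·6^3 + 3·6^2 + 3·6 + 1 ↦ 3·7^3 + 3·7^2 + 3·7 + 1|_7 = 1198 ⇒ 1197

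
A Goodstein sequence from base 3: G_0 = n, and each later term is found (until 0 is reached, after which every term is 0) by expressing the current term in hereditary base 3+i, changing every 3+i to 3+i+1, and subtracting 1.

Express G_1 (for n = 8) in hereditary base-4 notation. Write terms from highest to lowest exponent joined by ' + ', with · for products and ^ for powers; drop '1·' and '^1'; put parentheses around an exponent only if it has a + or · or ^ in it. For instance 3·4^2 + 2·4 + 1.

2·4 + 1

base 3: 8 = 2·3 + 2; at 4: 2·4 + 2 = 10; next = 9
base 4: 9 = 2·4 + 1; at 5: 2·5 + 1 = 11; next = 10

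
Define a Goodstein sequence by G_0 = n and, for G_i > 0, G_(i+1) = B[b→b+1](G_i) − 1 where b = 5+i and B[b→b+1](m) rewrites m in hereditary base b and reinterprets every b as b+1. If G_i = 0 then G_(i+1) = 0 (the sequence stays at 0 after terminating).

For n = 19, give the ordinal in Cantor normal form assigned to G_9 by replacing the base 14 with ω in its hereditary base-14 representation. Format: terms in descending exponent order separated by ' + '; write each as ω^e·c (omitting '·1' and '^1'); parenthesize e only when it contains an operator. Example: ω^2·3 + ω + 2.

ω·2 + 5

[0] 19 ≡ 3·5 + 4 (base 5). Lift 6: 22. −1: 21.
[1] 21 ≡ 3·6 + 3 (base 6). Lift 7: 24. −1: 23.
[2] 23 ≡ 3·7 + 2 (base 7). Lift 8: 26. −1: 25.
[3] 25 ≡ 3·8 + 1 (base 8). Lift 9: 28. −1: 27.
[4] 27 ≡ 3·9 (base 9). Lift 10: 30. −1: 29.
[5] 29 ≡ 2·10 + 9 (base 10). Lift 11: 31. −1: 30.
[6] 30 ≡ 2·11 + 8 (base 11). Lift 12: 32. −1: 31.
[7] 31 ≡ 2·12 + 7 (base 12). Lift 13: 33. −1: 32.
[8] 32 ≡ 2·13 + 6 (base 13). Lift 14: 34. −1: 33.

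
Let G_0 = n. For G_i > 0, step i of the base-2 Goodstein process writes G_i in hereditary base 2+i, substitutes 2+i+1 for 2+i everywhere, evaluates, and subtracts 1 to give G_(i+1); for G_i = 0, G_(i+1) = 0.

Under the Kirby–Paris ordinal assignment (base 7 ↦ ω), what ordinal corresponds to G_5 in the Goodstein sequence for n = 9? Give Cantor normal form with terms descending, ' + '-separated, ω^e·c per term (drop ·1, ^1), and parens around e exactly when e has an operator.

ω^ω·3 + ω^3·3 + ω^2·3 + ω·3

(0) 9|_2 = 2^(2 + 1) + 1 ↦ 3^(3 + 1) + 1|_3 = 82 ⇒ 81
(1) 81|_3 = 3^(3 + 1) ↦ 4^(4 + 1)|_4 = 1024 ⇒ 1023
(2) 1023|_4 = 3·4^4 + 3·4^3 + 3·4^2 + 3·4 + 3 ↦ 3·5^5 + 3·5^3 + 3·5^2 + 3·5 + 3|_5 = 9843 ⇒ 9842
(3) 9842|_5 = 3·5^5 + 3·5^3 + 3·5^2 + 3·5 + 2 ↦ 3·6^6 + 3·6^3 + 3·6^2 + 3·6 + 2|_6 = 140744 ⇒ 140743
(4) 140743|_6 = 3·6^6 + 3·6^3 + 3·6^2 + 3·6 + 1 ↦ 3·7^7 + 3·7^3 + 3·7^2 + 3·7 + 1|_7 = 2471827 ⇒ 2471826
(5) 2471826|_7 = 3·7^7 + 3·7^3 + 3·7^2 + 3·7 ↦ 3·8^8 + 3·8^3 + 3·8^2 + 3·8|_8 = 50333400 ⇒ 50333399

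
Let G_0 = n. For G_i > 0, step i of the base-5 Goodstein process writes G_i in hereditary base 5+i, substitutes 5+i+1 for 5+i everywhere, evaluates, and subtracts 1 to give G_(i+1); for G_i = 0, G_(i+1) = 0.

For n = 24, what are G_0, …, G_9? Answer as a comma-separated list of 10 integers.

24, 27, 30, 33, 36, 39, 41, 43, 45, 47

(0) 24|_5 = 4·5 + 4 ↦ 4·6 + 4|_6 = 28 ⇒ 27
(1) 27|_6 = 4·6 + 3 ↦ 4·7 + 3|_7 = 31 ⇒ 30
(2) 30|_7 = 4·7 + 2 ↦ 4·8 + 2|_8 = 34 ⇒ 33
(3) 33|_8 = 4·8 + 1 ↦ 4·9 + 1|_9 = 37 ⇒ 36
(4) 36|_9 = 4·9 ↦ 4·10|_10 = 40 ⇒ 39
(5) 39|_10 = 3·10 + 9 ↦ 3·11 + 9|_11 = 42 ⇒ 41
(6) 41|_11 = 3·11 + 8 ↦ 3·12 + 8|_12 = 44 ⇒ 43
(7) 43|_12 = 3·12 + 7 ↦ 3·13 + 7|_13 = 46 ⇒ 45
(8) 45|_13 = 3·13 + 6 ↦ 3·14 + 6|_14 = 48 ⇒ 47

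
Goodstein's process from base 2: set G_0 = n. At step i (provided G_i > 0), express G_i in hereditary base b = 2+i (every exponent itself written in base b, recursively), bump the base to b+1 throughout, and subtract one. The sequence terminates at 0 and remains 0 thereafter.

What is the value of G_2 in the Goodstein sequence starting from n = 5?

255

G_0 = 5. HB_2(5) = 2^2 + 1. Bump = 28. G_1 = 27.
G_1 = 27. HB_3(27) = 3^3. Bump = 256. G_2 = 255.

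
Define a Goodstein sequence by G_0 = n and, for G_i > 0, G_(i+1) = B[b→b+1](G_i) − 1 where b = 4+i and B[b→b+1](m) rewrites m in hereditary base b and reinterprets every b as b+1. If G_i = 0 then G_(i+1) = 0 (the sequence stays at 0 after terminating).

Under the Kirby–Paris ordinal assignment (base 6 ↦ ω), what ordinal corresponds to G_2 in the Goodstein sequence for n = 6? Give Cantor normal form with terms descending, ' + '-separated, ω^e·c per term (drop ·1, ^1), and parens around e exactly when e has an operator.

G_0=6  [base 4] 4 + 2  →[4↦5]→  5 + 2 = 7  −1 ⇒ G_1=6
G_1=6  [base 5] 5 + 1  →[5↦6]→  6 + 1 = 7  −1 ⇒ G_2=6

ω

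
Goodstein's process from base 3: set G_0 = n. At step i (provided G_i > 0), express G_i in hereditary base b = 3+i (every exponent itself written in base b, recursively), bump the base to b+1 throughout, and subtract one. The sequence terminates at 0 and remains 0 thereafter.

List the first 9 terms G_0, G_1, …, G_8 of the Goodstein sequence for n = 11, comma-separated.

11, 17, 25, 35, 39, 43, 47, 51, 55

step 0: 11 = 3^2 + 2; sub 4 for 3: 4^2 + 2; = 18; G_1 = 18−1 = 17
step 1: 17 = 4^2 + 1; sub 5 for 4: 5^2 + 1; = 26; G_2 = 26−1 = 25
step 2: 25 = 5^2; sub 6 for 5: 6^2; = 36; G_3 = 36−1 = 35
step 3: 35 = 5·6 + 5; sub 7 for 6: 5·7 + 5; = 40; G_4 = 40−1 = 39
step 4: 39 = 5·7 + 4; sub 8 for 7: 5·8 + 4; = 44; G_5 = 44−1 = 43
step 5: 43 = 5·8 + 3; sub 9 for 8: 5·9 + 3; = 48; G_6 = 48−1 = 47
step 6: 47 = 5·9 + 2; sub 10 for 9: 5·10 + 2; = 52; G_7 = 52−1 = 51
step 7: 51 = 5·10 + 1; sub 11 for 10: 5·11 + 1; = 56; G_8 = 56−1 = 55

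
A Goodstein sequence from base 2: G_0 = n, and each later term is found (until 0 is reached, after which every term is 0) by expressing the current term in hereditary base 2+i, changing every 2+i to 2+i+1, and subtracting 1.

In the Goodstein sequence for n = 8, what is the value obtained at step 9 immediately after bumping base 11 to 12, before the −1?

17832200896812

[0] 8 ≡ 2^(2 + 1) (base 2). Lift 3: 81. −1: 80.
[1] 80 ≡ 2·3^3 + 2·3^2 + 2·3 + 2 (base 3). Lift 4: 554. −1: 553.
[2] 553 ≡ 2·4^4 + 2·4^2 + 2·4 + 1 (base 4). Lift 5: 6311. −1: 6310.
[3] 6310 ≡ 2·5^5 + 2·5^2 + 2·5 (base 5). Lift 6: 93396. −1: 93395.
[4] 93395 ≡ 2·6^6 + 2·6^2 + 6 + 5 (base 6). Lift 7: 1647196. −1: 1647195.
[5] 1647195 ≡ 2·7^7 + 2·7^2 + 7 + 4 (base 7). Lift 8: 33554572. −1: 33554571.
[6] 33554571 ≡ 2·8^8 + 2·8^2 + 8 + 3 (base 8). Lift 9: 774841152. −1: 774841151.
[7] 774841151 ≡ 2·9^9 + 2·9^2 + 9 + 2 (base 9). Lift 10: 20000000212. −1: 20000000211.
[8] 20000000211 ≡ 2·10^10 + 2·10^2 + 10 + 1 (base 10). Lift 11: 570623341476. −1: 570623341475.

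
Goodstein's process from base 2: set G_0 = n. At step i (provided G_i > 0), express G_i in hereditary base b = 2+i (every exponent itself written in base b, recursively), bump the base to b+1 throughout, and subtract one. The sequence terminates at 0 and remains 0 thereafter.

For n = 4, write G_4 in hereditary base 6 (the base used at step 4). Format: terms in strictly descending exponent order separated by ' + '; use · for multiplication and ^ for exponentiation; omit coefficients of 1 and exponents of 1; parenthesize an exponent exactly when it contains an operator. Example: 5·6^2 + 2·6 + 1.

2·6^2 + 6 + 5

G_0 = 4. HB_2(4) = 2^2. Bump = 27. G_1 = 26.
G_1 = 26. HB_3(26) = 2·3^2 + 2·3 + 2. Bump = 42. G_2 = 41.
G_2 = 41. HB_4(41) = 2·4^2 + 2·4 + 1. Bump = 61. G_3 = 60.
G_3 = 60. HB_5(60) = 2·5^2 + 2·5. Bump = 84. G_4 = 83.
G_4 = 83. HB_6(83) = 2·6^2 + 6 + 5. Bump = 110. G_5 = 109.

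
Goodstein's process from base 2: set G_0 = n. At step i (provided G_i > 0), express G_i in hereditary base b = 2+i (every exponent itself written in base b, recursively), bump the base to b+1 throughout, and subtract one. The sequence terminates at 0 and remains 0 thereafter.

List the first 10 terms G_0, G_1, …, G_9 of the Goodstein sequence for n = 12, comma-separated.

12, 107, 1065, 15685, 280019, 5764910, 134217867, 3486784574, 100000000211, 3138428376974

(0) 12|_2 = 2^(2 + 1) + 2^2 ↦ 3^(3 + 1) + 3^3|_3 = 108 ⇒ 107
(1) 107|_3 = 3^(3 + 1) + 2·3^2 + 2·3 + 2 ↦ 4^(4 + 1) + 2·4^2 + 2·4 + 2|_4 = 1066 ⇒ 1065
(2) 1065|_4 = 4^(4 + 1) + 2·4^2 + 2·4 + 1 ↦ 5^(5 + 1) + 2·5^2 + 2·5 + 1|_5 = 15686 ⇒ 15685
(3) 15685|_5 = 5^(5 + 1) + 2·5^2 + 2·5 ↦ 6^(6 + 1) + 2·6^2 + 2·6|_6 = 280020 ⇒ 280019
(4) 280019|_6 = 6^(6 + 1) + 2·6^2 + 6 + 5 ↦ 7^(7 + 1) + 2·7^2 + 7 + 5|_7 = 5764911 ⇒ 5764910
(5) 5764910|_7 = 7^(7 + 1) + 2·7^2 + 7 + 4 ↦ 8^(8 + 1) + 2·8^2 + 8 + 4|_8 = 134217868 ⇒ 134217867
(6) 134217867|_8 = 8^(8 + 1) + 2·8^2 + 8 + 3 ↦ 9^(9 + 1) + 2·9^2 + 9 + 3|_9 = 3486784575 ⇒ 3486784574
(7) 3486784574|_9 = 9^(9 + 1) + 2·9^2 + 9 + 2 ↦ 10^(10 + 1) + 2·10^2 + 10 + 2|_10 = 100000000212 ⇒ 100000000211
(8) 100000000211|_10 = 10^(10 + 1) + 2·10^2 + 10 + 1 ↦ 11^(11 + 1) + 2·11^2 + 11 + 1|_11 = 3138428376975 ⇒ 3138428376974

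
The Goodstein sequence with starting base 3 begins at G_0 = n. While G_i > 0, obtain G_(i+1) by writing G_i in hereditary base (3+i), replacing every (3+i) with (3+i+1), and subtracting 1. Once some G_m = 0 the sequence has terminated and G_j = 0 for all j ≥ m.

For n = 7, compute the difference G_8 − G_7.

G_0=7  [base 3] 2·3 + 1  →[3↦4]→  2·4 + 1 = 9  −1 ⇒ G_1=8
G_1=8  [base 4] 2·4  →[4↦5]→  2·5 = 10  −1 ⇒ G_2=9
G_2=9  [base 5] 5 + 4  →[5↦6]→  6 + 4 = 10  −1 ⇒ G_3=9
G_3=9  [base 6] 6 + 3  →[6↦7]→  7 + 3 = 10  −1 ⇒ G_4=9
G_4=9  [base 7] 7 + 2  →[7↦8]→  8 + 2 = 10  −1 ⇒ G_5=9
G_5=9  [base 8] 8 + 1  →[8↦9]→  9 + 1 = 10  −1 ⇒ G_6=9
G_6=9  [base 9] 9  →[9↦10]→  10 = 10  −1 ⇒ G_7=9
G_7=9  [base 10] 9  →[10↦11]→  9 = 9  −1 ⇒ G_8=8

-1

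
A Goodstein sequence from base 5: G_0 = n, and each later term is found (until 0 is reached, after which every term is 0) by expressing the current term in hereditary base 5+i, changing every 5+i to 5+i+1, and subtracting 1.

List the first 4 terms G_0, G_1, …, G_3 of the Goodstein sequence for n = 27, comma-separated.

27 —HB5→ 5^2 + 2 —bump→ 6^2 + 2 = 38 —(−1)→ 37
37 —HB6→ 6^2 + 1 —bump→ 7^2 + 1 = 50 —(−1)→ 49
49 —HB7→ 7^2 —bump→ 8^2 = 64 —(−1)→ 63

27, 37, 49, 63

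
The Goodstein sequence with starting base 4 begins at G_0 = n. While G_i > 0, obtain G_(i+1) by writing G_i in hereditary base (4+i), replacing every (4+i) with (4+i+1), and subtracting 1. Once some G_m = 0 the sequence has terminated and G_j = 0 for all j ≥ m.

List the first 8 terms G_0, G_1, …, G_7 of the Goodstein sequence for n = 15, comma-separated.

i=0: 15 = 3·4 + 3 (b=4); 4→5: 3·5 + 3 = 18; 18−1 = 17
i=1: 17 = 3·5 + 2 (b=5); 5→6: 3·6 + 2 = 20; 20−1 = 19
i=2: 19 = 3·6 + 1 (b=6); 6→7: 3·7 + 1 = 22; 22−1 = 21
i=3: 21 = 3·7 (b=7); 7→8: 3·8 = 24; 24−1 = 23
i=4: 23 = 2·8 + 7 (b=8); 8→9: 2·9 + 7 = 25; 25−1 = 24
i=5: 24 = 2·9 + 6 (b=9); 9→10: 2·10 + 6 = 26; 26−1 = 25
i=6: 25 = 2·10 + 5 (b=10); 10→11: 2·11 + 5 = 27; 27−1 = 26

15, 17, 19, 21, 23, 24, 25, 26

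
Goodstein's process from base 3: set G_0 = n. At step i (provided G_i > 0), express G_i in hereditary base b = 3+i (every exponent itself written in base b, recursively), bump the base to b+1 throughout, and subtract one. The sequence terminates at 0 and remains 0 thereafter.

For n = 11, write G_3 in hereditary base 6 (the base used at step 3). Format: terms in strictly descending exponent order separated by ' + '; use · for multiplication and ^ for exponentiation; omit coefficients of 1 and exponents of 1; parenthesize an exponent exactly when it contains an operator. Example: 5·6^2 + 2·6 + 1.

5·6 + 5

i=0: 11 = 3^2 + 2 (b=3); 3→4: 4^2 + 2 = 18; 18−1 = 17
i=1: 17 = 4^2 + 1 (b=4); 4→5: 5^2 + 1 = 26; 26−1 = 25
i=2: 25 = 5^2 (b=5); 5→6: 6^2 = 36; 36−1 = 35
i=3: 35 = 5·6 + 5 (b=6); 6→7: 5·7 + 5 = 40; 40−1 = 39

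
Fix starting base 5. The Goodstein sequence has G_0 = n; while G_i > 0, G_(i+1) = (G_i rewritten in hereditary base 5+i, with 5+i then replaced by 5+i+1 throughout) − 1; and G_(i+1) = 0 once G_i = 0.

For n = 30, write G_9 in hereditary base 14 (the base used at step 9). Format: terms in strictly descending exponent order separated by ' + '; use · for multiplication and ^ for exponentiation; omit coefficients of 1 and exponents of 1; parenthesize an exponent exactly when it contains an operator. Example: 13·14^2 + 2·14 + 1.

i=0: 30 = 5^2 + 5 (b=5); 5→6: 6^2 + 6 = 42; 42−1 = 41
i=1: 41 = 6^2 + 5 (b=6); 6→7: 7^2 + 5 = 54; 54−1 = 53
i=2: 53 = 7^2 + 4 (b=7); 7→8: 8^2 + 4 = 68; 68−1 = 67
i=3: 67 = 8^2 + 3 (b=8); 8→9: 9^2 + 3 = 84; 84−1 = 83
i=4: 83 = 9^2 + 2 (b=9); 9→10: 10^2 + 2 = 102; 102−1 = 101
i=5: 101 = 10^2 + 1 (b=10); 10→11: 11^2 + 1 = 122; 122−1 = 121
i=6: 121 = 11^2 (b=11); 11→12: 12^2 = 144; 144−1 = 143
i=7: 143 = 11·12 + 11 (b=12); 12→13: 11·13 + 11 = 154; 154−1 = 153
i=8: 153 = 11·13 + 10 (b=13); 13→14: 11·14 + 10 = 164; 164−1 = 163

11·14 + 9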